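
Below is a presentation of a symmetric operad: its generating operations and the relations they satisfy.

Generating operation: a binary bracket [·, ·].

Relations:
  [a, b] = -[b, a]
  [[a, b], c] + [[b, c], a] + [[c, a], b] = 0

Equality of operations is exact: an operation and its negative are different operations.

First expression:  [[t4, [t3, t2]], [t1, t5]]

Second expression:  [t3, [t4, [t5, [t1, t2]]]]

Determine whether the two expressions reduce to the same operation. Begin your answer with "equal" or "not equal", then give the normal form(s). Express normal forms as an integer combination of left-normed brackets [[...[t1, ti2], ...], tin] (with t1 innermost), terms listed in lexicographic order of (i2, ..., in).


not equal; the first gives -[[[[t1, t5], t2], t3], t4] + [[[[t1, t5], t3], t2], t4] + [[[[t1, t5], t4], t2], t3] - [[[[t1, t5], t4], t3], t2] and the second -[[[[t1, t2], t5], t4], t3]

The first expression, normalized: -[[[[t1, t5], t2], t3], t4] + [[[[t1, t5], t3], t2], t4] + [[[[t1, t5], t4], t2], t3] - [[[[t1, t5], t4], t3], t2]
The second expression, normalized: -[[[[t1, t2], t5], t4], t3]
Distinct normal forms: not equal.


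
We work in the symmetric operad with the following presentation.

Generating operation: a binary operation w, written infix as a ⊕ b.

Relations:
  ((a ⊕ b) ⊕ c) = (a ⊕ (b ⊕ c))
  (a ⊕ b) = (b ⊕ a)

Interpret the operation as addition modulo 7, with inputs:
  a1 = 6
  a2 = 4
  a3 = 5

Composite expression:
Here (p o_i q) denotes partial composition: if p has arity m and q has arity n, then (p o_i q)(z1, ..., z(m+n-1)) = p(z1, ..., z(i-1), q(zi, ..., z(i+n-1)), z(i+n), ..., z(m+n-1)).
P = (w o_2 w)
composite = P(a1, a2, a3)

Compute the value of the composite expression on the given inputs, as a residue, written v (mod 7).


(a2 ⊕ a3) = 2
(a1 ⊕ (a2 ⊕ a3)) = 1

1 (mod 7)


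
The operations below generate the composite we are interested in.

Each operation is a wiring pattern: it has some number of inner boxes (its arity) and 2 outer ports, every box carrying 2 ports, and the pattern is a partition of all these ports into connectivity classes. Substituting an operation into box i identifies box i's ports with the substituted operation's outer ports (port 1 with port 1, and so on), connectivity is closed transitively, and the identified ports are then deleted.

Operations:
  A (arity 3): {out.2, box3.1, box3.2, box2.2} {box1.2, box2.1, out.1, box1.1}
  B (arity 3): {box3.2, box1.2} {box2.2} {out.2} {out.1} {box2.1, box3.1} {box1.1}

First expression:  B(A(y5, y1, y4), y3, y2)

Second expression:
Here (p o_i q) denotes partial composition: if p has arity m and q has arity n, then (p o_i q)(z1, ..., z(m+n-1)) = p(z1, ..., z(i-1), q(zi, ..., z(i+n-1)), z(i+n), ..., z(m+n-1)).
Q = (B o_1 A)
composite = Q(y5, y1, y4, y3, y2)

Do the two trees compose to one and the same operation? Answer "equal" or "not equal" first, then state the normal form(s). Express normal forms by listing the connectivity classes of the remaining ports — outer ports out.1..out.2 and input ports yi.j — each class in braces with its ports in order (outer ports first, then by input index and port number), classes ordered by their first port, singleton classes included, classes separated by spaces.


equal; both compose to {out.1} {out.2} {y1.1, y5.1, y5.2} {y1.2, y2.2, y4.1, y4.2} {y2.1, y3.1} {y3.2}


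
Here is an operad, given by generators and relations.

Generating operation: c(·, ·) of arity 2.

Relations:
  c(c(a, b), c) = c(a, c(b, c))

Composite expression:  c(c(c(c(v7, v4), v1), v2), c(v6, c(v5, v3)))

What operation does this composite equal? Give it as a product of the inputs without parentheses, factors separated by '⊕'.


Key point: c is associative — brackets drop, the v-order remains.
c(v7, v4) unparenthesizes to v7 ⊕ v4
c(c(v7, v4), v1) unparenthesizes to v7 ⊕ v4 ⊕ v1
c(c(c(v7, v4), v1), v2) unparenthesizes to v7 ⊕ v4 ⊕ v1 ⊕ v2
c(v5, v3) unparenthesizes to v5 ⊕ v3
c(v6, c(v5, v3)) unparenthesizes to v6 ⊕ v5 ⊕ v3
c(c(c(c(v7, v4), v1), v2), c(v6, c(v5, v3))) unparenthesizes to v7 ⊕ v4 ⊕ v1 ⊕ v2 ⊕ v6 ⊕ v5 ⊕ v3

v7 ⊕ v4 ⊕ v1 ⊕ v2 ⊕ v6 ⊕ v5 ⊕ v3


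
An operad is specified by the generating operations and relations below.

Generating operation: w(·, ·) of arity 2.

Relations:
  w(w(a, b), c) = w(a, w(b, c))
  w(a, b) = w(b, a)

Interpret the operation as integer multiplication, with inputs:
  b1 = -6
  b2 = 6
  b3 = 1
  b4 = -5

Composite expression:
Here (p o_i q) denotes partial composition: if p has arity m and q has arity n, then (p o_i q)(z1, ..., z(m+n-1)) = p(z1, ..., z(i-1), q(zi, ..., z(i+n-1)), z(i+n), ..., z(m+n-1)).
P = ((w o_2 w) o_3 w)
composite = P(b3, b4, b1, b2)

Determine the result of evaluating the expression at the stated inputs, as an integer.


180

w(b1, b2) = -36
w(b4, w(b1, b2)) = 180
w(b3, w(b4, w(b1, b2))) = 180


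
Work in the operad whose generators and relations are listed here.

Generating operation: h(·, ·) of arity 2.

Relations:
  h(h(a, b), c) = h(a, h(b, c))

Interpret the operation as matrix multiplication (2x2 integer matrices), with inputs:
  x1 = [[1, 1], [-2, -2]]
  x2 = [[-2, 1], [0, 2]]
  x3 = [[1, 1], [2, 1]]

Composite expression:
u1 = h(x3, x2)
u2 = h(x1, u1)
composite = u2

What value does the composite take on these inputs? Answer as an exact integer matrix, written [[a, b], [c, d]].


[[-6, 7], [12, -14]]

h(x3, x2) = [[-2, 3], [-4, 4]]
h(x1, h(x3, x2)) = [[-6, 7], [12, -14]]


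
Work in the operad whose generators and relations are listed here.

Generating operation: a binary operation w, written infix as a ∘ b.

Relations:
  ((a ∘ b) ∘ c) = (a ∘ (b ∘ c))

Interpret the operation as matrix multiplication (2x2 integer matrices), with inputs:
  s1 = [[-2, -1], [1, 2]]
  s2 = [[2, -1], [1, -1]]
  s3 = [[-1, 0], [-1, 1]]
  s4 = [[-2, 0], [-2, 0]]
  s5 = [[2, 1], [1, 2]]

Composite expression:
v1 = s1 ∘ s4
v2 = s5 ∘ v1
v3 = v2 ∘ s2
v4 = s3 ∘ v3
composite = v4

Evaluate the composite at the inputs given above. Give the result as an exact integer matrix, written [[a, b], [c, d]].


[[-12, 6], [-24, 12]]

(s1 ∘ s4) = [[6, 0], [-6, 0]]
(s5 ∘ (s1 ∘ s4)) = [[6, 0], [-6, 0]]
((s5 ∘ (s1 ∘ s4)) ∘ s2) = [[12, -6], [-12, 6]]
(s3 ∘ ((s5 ∘ (s1 ∘ s4)) ∘ s2)) = [[-12, 6], [-24, 12]]


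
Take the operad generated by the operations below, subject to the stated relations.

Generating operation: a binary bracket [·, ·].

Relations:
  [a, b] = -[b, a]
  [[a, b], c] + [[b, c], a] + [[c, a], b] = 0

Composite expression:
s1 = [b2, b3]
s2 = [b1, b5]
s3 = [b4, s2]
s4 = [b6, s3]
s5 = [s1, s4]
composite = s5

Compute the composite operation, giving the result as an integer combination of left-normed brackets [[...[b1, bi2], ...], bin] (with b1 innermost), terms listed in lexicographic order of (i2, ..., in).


-[[[[[b1, b5], b4], b6], b2], b3] + [[[[[b1, b5], b4], b6], b3], b2]

Antisymmetry and Jacobi reduce to b1-anchored left-normed brackets.
Composite bracket: [[b2, b3], [b6, [b4, [b1, b5]]]]
Each bracket splits as ab - ba, giving 32 signed words (2^5 = 32).
Only words starting with b1 matter:
  from b1b5b4b6b2b3, sign -1: term -[[[[[b1, b5], b4], b6], b2], b3]
  from b1b5b4b6b3b2, sign +1: term +[[[[[b1, b5], b4], b6], b3], b2]


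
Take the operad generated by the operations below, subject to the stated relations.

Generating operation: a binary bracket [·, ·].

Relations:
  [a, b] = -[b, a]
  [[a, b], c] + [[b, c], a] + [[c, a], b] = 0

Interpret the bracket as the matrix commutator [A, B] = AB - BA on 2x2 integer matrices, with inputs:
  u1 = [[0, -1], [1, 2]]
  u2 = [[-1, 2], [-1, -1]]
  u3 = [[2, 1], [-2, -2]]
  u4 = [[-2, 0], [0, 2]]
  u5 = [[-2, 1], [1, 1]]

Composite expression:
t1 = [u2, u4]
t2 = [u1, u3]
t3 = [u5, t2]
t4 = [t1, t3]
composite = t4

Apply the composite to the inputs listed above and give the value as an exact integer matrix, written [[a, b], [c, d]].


[[48, 32], [-16, -48]]

[u2, u4] = [[0, 8], [4, 0]]
[u1, u3] = [[1, 2], [0, -1]]
[u5, [u1, u3]] = [[-2, -8], [2, 2]]
[[u2, u4], [u5, [u1, u3]]] = [[48, 32], [-16, -48]]


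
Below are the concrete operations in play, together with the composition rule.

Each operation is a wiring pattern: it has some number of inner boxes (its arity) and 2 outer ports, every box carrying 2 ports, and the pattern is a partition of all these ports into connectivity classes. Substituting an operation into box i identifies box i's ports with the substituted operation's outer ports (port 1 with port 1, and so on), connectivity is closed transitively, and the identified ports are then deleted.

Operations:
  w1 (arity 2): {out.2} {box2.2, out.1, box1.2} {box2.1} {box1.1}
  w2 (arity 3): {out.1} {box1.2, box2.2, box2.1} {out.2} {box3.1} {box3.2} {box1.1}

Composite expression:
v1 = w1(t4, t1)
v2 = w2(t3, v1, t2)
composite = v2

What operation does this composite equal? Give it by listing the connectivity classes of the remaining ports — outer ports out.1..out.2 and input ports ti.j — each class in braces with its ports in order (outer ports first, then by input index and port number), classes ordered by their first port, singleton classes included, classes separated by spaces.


{out.1} {out.2} {t1.1} {t1.2, t3.2, t4.2} {t2.1} {t2.2} {t3.1} {t4.1}

After gluing at w2, chains via deleted ports link the t-ports.
w1 over (t4, t1) gives {out.1, t1.2, t4.2} {out.2} {t1.1} {t4.1}, out.j being that stage's outer ports
w2 over (t3, t4, t1, t2) gives {out.1} {out.2} {t1.1} {t1.2, t3.2, t4.2} {t2.1} {t2.2} {t3.1} {t4.1}, out.j being that stage's outer ports


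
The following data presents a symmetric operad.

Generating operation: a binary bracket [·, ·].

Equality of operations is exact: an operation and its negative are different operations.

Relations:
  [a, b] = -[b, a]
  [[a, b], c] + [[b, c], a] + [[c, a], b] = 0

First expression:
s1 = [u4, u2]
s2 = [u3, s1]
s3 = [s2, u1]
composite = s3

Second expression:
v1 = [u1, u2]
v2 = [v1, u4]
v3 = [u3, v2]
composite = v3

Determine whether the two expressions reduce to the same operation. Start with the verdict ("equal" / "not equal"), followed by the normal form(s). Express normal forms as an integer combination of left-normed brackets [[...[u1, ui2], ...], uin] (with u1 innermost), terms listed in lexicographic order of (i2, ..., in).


not equal; first: -[[[u1, u2], u4], u3] + [[[u1, u3], u2], u4] - [[[u1, u3], u4], u2] + [[[u1, u4], u2], u3]; second: -[[[u1, u2], u4], u3]

Normal form of the first expression: -[[[u1, u2], u4], u3] + [[[u1, u3], u2], u4] - [[[u1, u3], u4], u2] + [[[u1, u4], u2], u3]
Normal form of the second expression: -[[[u1, u2], u4], u3]
They disagree, so not equal.


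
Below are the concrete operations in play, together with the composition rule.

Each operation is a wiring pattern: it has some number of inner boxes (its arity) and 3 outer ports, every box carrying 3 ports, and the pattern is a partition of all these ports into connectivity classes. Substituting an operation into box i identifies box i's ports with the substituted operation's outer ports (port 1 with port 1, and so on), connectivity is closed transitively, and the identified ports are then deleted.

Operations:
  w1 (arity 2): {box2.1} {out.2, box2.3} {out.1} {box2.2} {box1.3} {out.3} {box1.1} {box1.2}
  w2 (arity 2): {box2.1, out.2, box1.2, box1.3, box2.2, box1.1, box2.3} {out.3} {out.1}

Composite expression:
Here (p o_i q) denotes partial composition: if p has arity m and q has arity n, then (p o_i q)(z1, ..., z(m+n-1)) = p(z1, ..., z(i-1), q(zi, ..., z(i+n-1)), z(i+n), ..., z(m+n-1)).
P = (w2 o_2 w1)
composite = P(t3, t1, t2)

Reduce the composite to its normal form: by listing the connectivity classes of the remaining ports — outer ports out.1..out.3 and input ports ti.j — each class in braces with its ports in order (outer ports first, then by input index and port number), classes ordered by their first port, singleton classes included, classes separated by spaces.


{out.1} {out.2, t2.3, t3.1, t3.2, t3.3} {out.3} {t1.1} {t1.2} {t1.3} {t2.1} {t2.2}

Connectivity passes through glued w2-boundaries; trace each wire chain.
through w1, on inputs (t1, t2): {out.1} {out.2, t2.3} {out.3} {t1.1} {t1.2} {t1.3} {t2.1} {t2.2} (out.j = stage outer ports)
through w2, on inputs (t3, t1, t2): {out.1} {out.2, t2.3, t3.1, t3.2, t3.3} {out.3} {t1.1} {t1.2} {t1.3} {t2.1} {t2.2} (out.j = stage outer ports)


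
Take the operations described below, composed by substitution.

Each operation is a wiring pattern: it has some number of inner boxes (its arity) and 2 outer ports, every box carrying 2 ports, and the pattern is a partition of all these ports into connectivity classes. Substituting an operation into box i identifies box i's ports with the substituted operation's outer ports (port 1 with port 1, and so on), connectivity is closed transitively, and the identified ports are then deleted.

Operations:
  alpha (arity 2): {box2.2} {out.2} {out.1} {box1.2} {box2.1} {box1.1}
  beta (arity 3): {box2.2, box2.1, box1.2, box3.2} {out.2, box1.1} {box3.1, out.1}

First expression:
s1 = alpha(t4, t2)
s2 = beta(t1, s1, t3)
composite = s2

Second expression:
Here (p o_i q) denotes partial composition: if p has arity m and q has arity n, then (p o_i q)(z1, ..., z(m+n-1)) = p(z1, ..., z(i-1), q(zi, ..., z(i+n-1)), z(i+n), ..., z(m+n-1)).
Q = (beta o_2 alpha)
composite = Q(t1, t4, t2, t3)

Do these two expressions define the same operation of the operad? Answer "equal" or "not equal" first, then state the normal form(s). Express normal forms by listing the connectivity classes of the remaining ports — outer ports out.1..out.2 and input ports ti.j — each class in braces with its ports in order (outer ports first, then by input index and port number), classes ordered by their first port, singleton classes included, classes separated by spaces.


equal — both sides give {out.1, t3.1} {out.2, t1.1} {t1.2, t3.2} {t2.1} {t2.2} {t4.1} {t4.2}


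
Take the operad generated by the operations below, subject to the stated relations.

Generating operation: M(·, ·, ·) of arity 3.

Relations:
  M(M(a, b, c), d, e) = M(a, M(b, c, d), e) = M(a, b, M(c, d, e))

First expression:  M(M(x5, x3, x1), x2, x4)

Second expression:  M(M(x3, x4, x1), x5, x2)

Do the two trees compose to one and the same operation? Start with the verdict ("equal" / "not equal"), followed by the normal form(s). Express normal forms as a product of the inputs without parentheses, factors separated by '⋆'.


not equal; first: x5 ⋆ x3 ⋆ x1 ⋆ x2 ⋆ x4; second: x3 ⋆ x4 ⋆ x1 ⋆ x5 ⋆ x2

The first expression, normalized: x5 ⋆ x3 ⋆ x1 ⋆ x2 ⋆ x4
The second expression, normalized: x3 ⋆ x4 ⋆ x1 ⋆ x5 ⋆ x2
Different reductions; not equal.


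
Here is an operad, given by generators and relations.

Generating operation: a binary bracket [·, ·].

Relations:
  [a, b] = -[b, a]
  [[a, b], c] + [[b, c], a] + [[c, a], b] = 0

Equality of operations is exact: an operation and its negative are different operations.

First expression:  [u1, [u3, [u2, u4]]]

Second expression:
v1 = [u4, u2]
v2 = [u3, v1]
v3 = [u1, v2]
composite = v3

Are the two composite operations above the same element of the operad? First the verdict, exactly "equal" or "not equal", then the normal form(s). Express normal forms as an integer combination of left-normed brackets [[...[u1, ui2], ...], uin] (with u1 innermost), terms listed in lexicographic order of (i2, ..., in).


Reducing the first expression gives -[[[u1, u2], u4], u3] + [[[u1, u3], u2], u4] - [[[u1, u3], u4], u2] + [[[u1, u4], u2], u3]
Reducing the second expression gives [[[u1, u2], u4], u3] - [[[u1, u3], u2], u4] + [[[u1, u3], u4], u2] - [[[u1, u4], u2], u3]
No match — not equal.

not equal; the first gives -[[[u1, u2], u4], u3] + [[[u1, u3], u2], u4] - [[[u1, u3], u4], u2] + [[[u1, u4], u2], u3] and the second [[[u1, u2], u4], u3] - [[[u1, u3], u2], u4] + [[[u1, u3], u4], u2] - [[[u1, u4], u2], u3]


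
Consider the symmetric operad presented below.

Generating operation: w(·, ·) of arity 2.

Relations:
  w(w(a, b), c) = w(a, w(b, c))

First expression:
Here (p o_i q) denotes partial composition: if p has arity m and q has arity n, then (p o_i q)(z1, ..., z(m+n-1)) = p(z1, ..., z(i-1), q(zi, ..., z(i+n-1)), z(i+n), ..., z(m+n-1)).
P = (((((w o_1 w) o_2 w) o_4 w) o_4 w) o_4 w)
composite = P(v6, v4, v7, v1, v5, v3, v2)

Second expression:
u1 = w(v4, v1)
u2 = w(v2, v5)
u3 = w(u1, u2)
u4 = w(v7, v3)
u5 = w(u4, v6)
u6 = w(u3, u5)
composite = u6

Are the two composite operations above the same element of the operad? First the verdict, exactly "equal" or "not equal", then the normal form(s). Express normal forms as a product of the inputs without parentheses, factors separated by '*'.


The first composite normalizes to v6 * v4 * v7 * v1 * v5 * v3 * v2
The second composite normalizes to v4 * v1 * v2 * v5 * v7 * v3 * v6
The forms do not match — not equal.

not equal: they reduce to v6 * v4 * v7 * v1 * v5 * v3 * v2 and v4 * v1 * v2 * v5 * v7 * v3 * v6


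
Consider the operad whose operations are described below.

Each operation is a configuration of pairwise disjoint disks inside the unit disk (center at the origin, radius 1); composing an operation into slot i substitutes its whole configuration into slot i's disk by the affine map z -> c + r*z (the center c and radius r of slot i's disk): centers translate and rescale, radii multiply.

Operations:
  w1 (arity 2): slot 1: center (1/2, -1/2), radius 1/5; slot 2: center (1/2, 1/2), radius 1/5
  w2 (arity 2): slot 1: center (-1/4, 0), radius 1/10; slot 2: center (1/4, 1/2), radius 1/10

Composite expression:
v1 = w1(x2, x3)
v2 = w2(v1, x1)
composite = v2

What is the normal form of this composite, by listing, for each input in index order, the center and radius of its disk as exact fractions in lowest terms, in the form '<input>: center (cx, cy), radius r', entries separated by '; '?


Below w2, radii multiply path by path; the x-disk centers shift.
for x2, the 2-step affine chain lands on center (-1/5, -1/20), radius 1/50
for x3, the 2-step affine chain lands on center (-1/5, 1/20), radius 1/50
for x1, the 1-step affine chain lands on center (1/4, 1/2), radius 1/10

x1: center (1/4, 1/2), radius 1/10; x2: center (-1/5, -1/20), radius 1/50; x3: center (-1/5, 1/20), radius 1/50


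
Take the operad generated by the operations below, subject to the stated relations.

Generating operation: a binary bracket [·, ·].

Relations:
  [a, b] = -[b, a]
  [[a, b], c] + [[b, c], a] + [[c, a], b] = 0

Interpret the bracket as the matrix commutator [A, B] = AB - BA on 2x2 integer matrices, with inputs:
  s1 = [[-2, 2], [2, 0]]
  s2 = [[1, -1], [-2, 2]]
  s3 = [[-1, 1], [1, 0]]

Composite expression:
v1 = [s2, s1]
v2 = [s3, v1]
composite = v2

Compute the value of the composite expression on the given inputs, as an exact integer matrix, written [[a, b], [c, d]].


[[10, 0], [10, -10]]

[s2, s1] = [[2, -4], [6, -2]]
[s3, [s2, s1]] = [[10, 0], [10, -10]]


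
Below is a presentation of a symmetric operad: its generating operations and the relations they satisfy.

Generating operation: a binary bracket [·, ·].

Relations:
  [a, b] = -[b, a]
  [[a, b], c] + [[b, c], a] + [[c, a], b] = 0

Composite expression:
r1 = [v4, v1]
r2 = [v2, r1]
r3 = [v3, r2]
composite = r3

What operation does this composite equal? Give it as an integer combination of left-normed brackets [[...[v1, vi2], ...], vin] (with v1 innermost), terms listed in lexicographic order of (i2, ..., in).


Left-normed coefficients sit on the v1-initial expansion words.
Composite bracket: [v3, [v2, [v4, v1]]]
The bracket unfolds into 8 signed words via [a, b] = ab - ba (2^3 = 8).
The v1-initial words carry the normal form:
  v1v4v2v3 appears with sign -1, giving the term -[[[v1, v4], v2], v3]

-[[[v1, v4], v2], v3]


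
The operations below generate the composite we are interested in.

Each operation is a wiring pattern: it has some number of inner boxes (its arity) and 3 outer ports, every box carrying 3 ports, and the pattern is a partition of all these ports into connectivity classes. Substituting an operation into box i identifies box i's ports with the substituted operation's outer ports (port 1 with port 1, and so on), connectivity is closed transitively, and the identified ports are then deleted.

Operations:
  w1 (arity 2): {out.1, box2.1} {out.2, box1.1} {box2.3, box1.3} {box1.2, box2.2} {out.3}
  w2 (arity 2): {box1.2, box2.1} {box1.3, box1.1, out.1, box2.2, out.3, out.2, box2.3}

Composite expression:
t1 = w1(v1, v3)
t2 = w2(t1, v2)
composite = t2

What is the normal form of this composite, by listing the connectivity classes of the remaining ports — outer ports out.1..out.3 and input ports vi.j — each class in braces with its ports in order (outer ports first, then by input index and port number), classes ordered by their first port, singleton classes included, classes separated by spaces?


Connectivity passes through glued w2-boundaries; trace each wire chain.
stage w1: inputs (v1, v3), connectivity {out.1, v3.1} {out.2, v1.1} {out.3} {v1.2, v3.2} {v1.3, v3.3}, out.j its boundary
stage w2: inputs (v1, v3, v2), connectivity {out.1, out.2, out.3, v2.2, v2.3, v3.1} {v1.1, v2.1} {v1.2, v3.2} {v1.3, v3.3}, out.j its boundary

{out.1, out.2, out.3, v2.2, v2.3, v3.1} {v1.1, v2.1} {v1.2, v3.2} {v1.3, v3.3}


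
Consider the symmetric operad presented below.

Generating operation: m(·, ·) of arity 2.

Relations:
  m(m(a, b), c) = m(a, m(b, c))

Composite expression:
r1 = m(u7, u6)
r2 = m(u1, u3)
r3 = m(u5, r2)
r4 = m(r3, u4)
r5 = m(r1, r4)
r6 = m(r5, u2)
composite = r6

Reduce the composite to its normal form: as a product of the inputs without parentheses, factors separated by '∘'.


u7 ∘ u6 ∘ u5 ∘ u1 ∘ u3 ∘ u4 ∘ u2


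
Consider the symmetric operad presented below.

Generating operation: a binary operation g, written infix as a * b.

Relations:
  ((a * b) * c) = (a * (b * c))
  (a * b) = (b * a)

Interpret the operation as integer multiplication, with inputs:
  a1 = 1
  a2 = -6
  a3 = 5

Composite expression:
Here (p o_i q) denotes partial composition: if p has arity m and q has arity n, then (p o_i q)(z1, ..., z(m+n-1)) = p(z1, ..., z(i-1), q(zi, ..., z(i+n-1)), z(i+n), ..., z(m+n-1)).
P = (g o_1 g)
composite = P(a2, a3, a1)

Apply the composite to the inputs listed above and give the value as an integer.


-30

(a2 * a3) = -30
((a2 * a3) * a1) = -30


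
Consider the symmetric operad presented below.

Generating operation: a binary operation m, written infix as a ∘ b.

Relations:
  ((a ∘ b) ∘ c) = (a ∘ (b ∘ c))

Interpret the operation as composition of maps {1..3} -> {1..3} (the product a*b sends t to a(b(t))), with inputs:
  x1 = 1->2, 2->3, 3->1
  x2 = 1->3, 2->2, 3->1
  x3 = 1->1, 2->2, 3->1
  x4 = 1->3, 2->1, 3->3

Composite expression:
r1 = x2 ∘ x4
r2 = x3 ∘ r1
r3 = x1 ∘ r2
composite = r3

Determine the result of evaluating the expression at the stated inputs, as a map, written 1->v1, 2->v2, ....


1->2, 2->2, 3->2

(x2 ∘ x4) = 1->1, 2->3, 3->1
(x3 ∘ (x2 ∘ x4)) = 1->1, 2->1, 3->1
(x1 ∘ (x3 ∘ (x2 ∘ x4))) = 1->2, 2->2, 3->2


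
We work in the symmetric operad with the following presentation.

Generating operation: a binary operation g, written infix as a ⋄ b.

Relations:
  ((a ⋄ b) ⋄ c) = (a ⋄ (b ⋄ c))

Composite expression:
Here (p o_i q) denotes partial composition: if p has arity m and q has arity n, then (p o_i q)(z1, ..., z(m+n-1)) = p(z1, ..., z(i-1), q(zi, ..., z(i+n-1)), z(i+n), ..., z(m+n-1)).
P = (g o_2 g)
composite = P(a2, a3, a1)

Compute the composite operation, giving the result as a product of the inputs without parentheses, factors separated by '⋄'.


a2 ⋄ a3 ⋄ a1


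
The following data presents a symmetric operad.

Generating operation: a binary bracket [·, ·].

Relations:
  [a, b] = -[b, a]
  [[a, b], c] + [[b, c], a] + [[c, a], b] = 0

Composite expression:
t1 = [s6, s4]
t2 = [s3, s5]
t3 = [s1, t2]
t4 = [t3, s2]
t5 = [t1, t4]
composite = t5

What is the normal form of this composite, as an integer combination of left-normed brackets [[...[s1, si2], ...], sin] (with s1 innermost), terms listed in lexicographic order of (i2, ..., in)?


[[[[[s1, s3], s5], s2], s4], s6] - [[[[[s1, s3], s5], s2], s6], s4] - [[[[[s1, s5], s3], s2], s4], s6] + [[[[[s1, s5], s3], s2], s6], s4]


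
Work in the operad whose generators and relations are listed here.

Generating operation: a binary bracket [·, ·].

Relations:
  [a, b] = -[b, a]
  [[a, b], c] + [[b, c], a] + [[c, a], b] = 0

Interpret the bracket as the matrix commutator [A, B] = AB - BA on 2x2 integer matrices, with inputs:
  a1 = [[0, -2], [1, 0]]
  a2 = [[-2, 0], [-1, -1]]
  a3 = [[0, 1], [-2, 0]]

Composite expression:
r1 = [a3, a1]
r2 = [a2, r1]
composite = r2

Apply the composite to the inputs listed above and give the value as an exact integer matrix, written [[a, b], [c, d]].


[a3, a1] = [[-3, 0], [0, 3]]
[a2, [a3, a1]] = [[0, 0], [6, 0]]

[[0, 0], [6, 0]]


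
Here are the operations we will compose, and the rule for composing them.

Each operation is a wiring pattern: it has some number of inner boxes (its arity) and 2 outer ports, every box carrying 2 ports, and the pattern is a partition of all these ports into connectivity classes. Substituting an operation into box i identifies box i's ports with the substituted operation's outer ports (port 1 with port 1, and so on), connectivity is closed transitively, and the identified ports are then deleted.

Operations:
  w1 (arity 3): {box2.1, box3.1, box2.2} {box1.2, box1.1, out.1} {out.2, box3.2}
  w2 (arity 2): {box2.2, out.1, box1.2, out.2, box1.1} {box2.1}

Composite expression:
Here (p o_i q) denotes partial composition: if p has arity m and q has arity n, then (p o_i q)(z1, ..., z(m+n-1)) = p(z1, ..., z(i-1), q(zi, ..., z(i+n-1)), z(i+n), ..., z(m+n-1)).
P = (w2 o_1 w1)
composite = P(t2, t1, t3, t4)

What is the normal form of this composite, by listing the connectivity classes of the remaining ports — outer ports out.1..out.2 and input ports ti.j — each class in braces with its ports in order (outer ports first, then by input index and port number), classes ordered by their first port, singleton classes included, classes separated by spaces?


{out.1, out.2, t2.1, t2.2, t3.2, t4.2} {t1.1, t1.2, t3.1} {t4.1}

Substituting into w2 glues patterns; closure does the rest.
through w1, on inputs (t2, t1, t3): {out.1, t2.1, t2.2} {out.2, t3.2} {t1.1, t1.2, t3.1} (out.j = stage outer ports)
through w2, on inputs (t2, t1, t3, t4): {out.1, out.2, t2.1, t2.2, t3.2, t4.2} {t1.1, t1.2, t3.1} {t4.1} (out.j = stage outer ports)


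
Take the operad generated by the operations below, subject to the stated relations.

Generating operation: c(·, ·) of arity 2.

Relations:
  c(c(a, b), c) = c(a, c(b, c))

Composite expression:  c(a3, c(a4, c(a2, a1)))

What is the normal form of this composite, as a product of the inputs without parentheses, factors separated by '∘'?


a3 ∘ a4 ∘ a2 ∘ a1

Every regrouping of c is equal, so read the a-inputs in written order.
c(a2, a1) unparenthesizes to a2 ∘ a1
c(a4, c(a2, a1)) unparenthesizes to a4 ∘ a2 ∘ a1
c(a3, c(a4, c(a2, a1))) unparenthesizes to a3 ∘ a4 ∘ a2 ∘ a1


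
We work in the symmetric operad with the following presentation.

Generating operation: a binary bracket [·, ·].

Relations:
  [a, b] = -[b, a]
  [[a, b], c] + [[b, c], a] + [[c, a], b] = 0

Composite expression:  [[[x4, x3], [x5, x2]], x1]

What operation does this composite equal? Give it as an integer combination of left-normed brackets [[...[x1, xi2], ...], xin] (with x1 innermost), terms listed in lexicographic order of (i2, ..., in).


[[[[x1, x2], x5], x3], x4] - [[[[x1, x2], x5], x4], x3] - [[[[x1, x3], x4], x2], x5] + [[[[x1, x3], x4], x5], x2] + [[[[x1, x4], x3], x2], x5] - [[[[x1, x4], x3], x5], x2] - [[[[x1, x5], x2], x3], x4] + [[[[x1, x5], x2], x4], x3]

Left-normed coefficients sit on the x1-initial expansion words.
Composite bracket: [[[x4, x3], [x5, x2]], x1]
Expanding via [a, b] = ab - ba: 16 signed words (2^4 = 16).
Only words starting with x1 matter:
  the word x1x2x5x3x4 carries sign +1 and contributes +[[[[x1, x2], x5], x3], x4]
  the word x1x2x5x4x3 carries sign -1 and contributes -[[[[x1, x2], x5], x4], x3]
  the word x1x3x4x2x5 carries sign -1 and contributes -[[[[x1, x3], x4], x2], x5]
  the word x1x3x4x5x2 carries sign +1 and contributes +[[[[x1, x3], x4], x5], x2]
  the word x1x4x3x2x5 carries sign +1 and contributes +[[[[x1, x4], x3], x2], x5]
  the word x1x4x3x5x2 carries sign -1 and contributes -[[[[x1, x4], x3], x5], x2]
  the word x1x5x2x3x4 carries sign -1 and contributes -[[[[x1, x5], x2], x3], x4]
  the word x1x5x2x4x3 carries sign +1 and contributes +[[[[x1, x5], x2], x4], x3]


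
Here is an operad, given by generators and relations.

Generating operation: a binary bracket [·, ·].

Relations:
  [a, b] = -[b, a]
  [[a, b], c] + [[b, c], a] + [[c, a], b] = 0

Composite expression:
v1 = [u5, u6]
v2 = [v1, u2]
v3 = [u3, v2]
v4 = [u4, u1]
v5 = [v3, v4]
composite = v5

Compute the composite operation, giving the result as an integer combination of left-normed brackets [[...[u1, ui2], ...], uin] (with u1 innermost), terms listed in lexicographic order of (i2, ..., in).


[[[[[u1, u4], u2], u5], u6], u3] - [[[[[u1, u4], u2], u6], u5], u3] - [[[[[u1, u4], u3], u2], u5], u6] + [[[[[u1, u4], u3], u2], u6], u5] + [[[[[u1, u4], u3], u5], u6], u2] - [[[[[u1, u4], u3], u6], u5], u2] - [[[[[u1, u4], u5], u6], u2], u3] + [[[[[u1, u4], u6], u5], u2], u3]

Left-normed coefficients sit on the u1-initial expansion words.
Composite bracket: [[u3, [[u5, u6], u2]], [u4, u1]]
Expanding via [a, b] = ab - ba: 32 signed words (2^5 = 32).
Keep just the words that open with u1:
  word u1u4u2u5u6u3 has sign +1, contributing +[[[[[u1, u4], u2], u5], u6], u3]
  word u1u4u2u6u5u3 has sign -1, contributing -[[[[[u1, u4], u2], u6], u5], u3]
  word u1u4u3u2u5u6 has sign -1, contributing -[[[[[u1, u4], u3], u2], u5], u6]
  word u1u4u3u2u6u5 has sign +1, contributing +[[[[[u1, u4], u3], u2], u6], u5]
  word u1u4u3u5u6u2 has sign +1, contributing +[[[[[u1, u4], u3], u5], u6], u2]
  word u1u4u3u6u5u2 has sign -1, contributing -[[[[[u1, u4], u3], u6], u5], u2]
  word u1u4u5u6u2u3 has sign -1, contributing -[[[[[u1, u4], u5], u6], u2], u3]
  word u1u4u6u5u2u3 has sign +1, contributing +[[[[[u1, u4], u6], u5], u2], u3]


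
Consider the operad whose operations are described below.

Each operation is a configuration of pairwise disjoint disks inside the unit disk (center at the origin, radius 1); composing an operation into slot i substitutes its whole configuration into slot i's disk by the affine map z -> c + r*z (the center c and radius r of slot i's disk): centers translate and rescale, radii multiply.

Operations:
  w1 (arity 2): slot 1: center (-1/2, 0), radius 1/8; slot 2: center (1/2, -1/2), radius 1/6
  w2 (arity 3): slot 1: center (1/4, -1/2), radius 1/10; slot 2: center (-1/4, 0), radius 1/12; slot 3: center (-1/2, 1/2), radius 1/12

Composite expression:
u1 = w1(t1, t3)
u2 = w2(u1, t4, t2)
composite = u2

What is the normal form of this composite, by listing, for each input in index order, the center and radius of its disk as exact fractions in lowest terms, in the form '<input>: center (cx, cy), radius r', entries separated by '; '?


t1: center (1/5, -1/2), radius 1/80; t2: center (-1/2, 1/2), radius 1/12; t3: center (3/10, -11/20), radius 1/60; t4: center (-1/4, 0), radius 1/12

Follow each t-input down from w2: c' goes to c + r*c', radius to r*r'.
tracing t1 down its 2-map path: center (1/5, -1/2), radius 1/80
tracing t3 down its 2-map path: center (3/10, -11/20), radius 1/60
tracing t4 down its 1-map path: center (-1/4, 0), radius 1/12
tracing t2 down its 1-map path: center (-1/2, 1/2), radius 1/12


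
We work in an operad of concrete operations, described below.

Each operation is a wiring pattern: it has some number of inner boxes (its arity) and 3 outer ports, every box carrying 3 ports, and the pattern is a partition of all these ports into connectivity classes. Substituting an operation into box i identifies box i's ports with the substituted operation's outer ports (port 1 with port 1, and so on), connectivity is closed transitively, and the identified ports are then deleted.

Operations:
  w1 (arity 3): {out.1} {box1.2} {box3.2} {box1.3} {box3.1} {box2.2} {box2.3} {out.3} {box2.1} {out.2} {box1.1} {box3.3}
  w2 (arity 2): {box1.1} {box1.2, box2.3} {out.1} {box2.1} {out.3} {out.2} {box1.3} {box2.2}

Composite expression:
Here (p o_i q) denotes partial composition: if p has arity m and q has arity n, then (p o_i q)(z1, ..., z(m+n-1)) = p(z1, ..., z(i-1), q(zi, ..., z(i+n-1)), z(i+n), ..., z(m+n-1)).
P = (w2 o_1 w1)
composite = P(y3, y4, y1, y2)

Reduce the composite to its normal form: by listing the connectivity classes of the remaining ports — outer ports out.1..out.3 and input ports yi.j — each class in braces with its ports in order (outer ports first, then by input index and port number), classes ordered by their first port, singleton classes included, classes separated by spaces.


{out.1} {out.2} {out.3} {y1.1} {y1.2} {y1.3} {y2.1} {y2.2} {y2.3} {y3.1} {y3.2} {y3.3} {y4.1} {y4.2} {y4.3}


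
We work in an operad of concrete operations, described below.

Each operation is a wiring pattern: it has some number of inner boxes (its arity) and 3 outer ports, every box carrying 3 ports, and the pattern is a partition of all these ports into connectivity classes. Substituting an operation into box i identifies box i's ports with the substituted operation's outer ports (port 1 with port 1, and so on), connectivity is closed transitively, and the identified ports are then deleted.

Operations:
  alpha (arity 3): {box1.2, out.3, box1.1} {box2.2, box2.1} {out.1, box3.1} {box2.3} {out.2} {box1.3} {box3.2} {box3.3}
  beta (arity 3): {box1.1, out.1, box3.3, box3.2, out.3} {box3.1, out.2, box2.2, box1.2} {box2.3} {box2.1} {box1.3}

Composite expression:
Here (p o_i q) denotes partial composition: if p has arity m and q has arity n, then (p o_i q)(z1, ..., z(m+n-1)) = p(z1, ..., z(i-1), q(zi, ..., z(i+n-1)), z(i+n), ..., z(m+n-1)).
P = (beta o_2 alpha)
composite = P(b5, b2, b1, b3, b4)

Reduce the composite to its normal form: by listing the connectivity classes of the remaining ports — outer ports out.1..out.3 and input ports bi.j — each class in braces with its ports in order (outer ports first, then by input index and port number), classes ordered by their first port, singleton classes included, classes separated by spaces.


{out.1, out.3, b4.2, b4.3, b5.1} {out.2, b4.1, b5.2} {b1.1, b1.2} {b1.3} {b2.1, b2.2} {b2.3} {b3.1} {b3.2} {b3.3} {b5.3}

After gluing at beta, chains via deleted ports link the b-ports.
stage alpha: inputs (b2, b1, b3), connectivity {out.1, b3.1} {out.2} {out.3, b2.1, b2.2} {b1.1, b1.2} {b1.3} {b2.3} {b3.2} {b3.3}, out.j its boundary
stage beta: inputs (b5, b2, b1, b3, b4), connectivity {out.1, out.3, b4.2, b4.3, b5.1} {out.2, b4.1, b5.2} {b1.1, b1.2} {b1.3} {b2.1, b2.2} {b2.3} {b3.1} {b3.2} {b3.3} {b5.3}, out.j its boundary


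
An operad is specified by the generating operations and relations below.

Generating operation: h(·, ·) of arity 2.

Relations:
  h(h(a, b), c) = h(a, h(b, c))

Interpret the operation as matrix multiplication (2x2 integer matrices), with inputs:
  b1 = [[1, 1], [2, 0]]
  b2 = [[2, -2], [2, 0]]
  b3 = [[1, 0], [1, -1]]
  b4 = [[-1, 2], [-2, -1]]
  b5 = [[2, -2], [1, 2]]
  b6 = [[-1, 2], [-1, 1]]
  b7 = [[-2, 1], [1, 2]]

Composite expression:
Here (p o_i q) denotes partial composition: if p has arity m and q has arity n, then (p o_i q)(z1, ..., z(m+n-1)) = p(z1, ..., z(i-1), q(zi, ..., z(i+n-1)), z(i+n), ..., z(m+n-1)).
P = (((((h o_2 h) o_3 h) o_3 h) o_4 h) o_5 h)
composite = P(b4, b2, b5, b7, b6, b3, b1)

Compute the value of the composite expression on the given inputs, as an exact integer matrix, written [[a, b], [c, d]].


[[24, -12], [-172, 36]]

h(b6, b3) = [[1, -2], [0, -1]]
h(b7, h(b6, b3)) = [[-2, 3], [1, -4]]
h(b5, h(b7, h(b6, b3))) = [[-6, 14], [0, -5]]
h(h(b5, h(b7, h(b6, b3))), b1) = [[22, -6], [-10, 0]]
h(b2, h(h(b5, h(b7, h(b6, b3))), b1)) = [[64, -12], [44, -12]]
h(b4, h(b2, h(h(b5, h(b7, h(b6, b3))), b1))) = [[24, -12], [-172, 36]]


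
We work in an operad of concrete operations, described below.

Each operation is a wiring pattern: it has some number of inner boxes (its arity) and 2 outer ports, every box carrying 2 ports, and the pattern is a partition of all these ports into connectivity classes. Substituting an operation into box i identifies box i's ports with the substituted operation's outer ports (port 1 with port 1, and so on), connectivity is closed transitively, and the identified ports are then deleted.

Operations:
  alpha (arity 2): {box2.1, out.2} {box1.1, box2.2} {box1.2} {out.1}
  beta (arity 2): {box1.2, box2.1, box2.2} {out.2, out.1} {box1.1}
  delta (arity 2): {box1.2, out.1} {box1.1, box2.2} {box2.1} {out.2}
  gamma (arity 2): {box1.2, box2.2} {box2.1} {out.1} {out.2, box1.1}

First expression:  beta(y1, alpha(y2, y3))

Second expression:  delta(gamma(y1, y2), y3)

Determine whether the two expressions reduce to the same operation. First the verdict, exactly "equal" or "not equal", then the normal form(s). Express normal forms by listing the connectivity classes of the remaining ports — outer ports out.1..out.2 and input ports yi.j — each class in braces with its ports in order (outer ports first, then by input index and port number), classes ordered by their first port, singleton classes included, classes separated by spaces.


The first composite normalizes to {out.1, out.2} {y1.1} {y1.2, y3.1} {y2.1, y3.2} {y2.2}
The second composite normalizes to {out.1, y1.1} {out.2} {y1.2, y2.2} {y2.1} {y3.1} {y3.2}
Distinct normal forms: not equal.

not equal: they reduce to {out.1, out.2} {y1.1} {y1.2, y3.1} {y2.1, y3.2} {y2.2} and {out.1, y1.1} {out.2} {y1.2, y2.2} {y2.1} {y3.1} {y3.2}


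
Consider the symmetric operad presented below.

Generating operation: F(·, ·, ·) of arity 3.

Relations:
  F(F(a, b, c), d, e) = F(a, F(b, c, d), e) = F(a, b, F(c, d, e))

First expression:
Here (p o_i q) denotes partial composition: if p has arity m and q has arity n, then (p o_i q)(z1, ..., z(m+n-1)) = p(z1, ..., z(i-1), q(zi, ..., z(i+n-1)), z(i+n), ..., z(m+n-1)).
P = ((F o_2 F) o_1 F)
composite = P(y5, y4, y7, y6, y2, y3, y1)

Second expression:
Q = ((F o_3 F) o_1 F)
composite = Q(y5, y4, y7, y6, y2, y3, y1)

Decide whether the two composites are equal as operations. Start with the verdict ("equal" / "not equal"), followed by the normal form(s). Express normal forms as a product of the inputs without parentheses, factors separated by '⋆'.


equal — both sides give y5 ⋆ y4 ⋆ y7 ⋆ y6 ⋆ y2 ⋆ y3 ⋆ y1


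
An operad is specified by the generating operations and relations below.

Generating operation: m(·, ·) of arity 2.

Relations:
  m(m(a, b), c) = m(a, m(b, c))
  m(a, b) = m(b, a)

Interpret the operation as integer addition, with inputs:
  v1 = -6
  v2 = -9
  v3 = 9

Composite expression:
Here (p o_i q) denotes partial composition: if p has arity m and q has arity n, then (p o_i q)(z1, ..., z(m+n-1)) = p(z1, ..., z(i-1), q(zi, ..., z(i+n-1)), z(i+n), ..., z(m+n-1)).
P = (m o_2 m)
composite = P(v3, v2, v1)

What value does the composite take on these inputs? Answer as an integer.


-6

m(v2, v1) = -15
m(v3, m(v2, v1)) = -6


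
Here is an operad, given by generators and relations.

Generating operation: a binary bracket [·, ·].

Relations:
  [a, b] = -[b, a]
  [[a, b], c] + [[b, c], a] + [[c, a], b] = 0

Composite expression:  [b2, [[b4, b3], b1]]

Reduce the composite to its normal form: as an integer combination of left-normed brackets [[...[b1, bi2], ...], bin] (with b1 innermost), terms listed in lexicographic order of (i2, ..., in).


Skip Jacobi rewriting: expand, keep b1-initial words, read off terms.
Composite bracket: [b2, [[b4, b3], b1]]
Each bracket splits as ab - ba, giving 8 signed words (2^3 = 8).
Words beginning with b1 determine it all:
  sign of b1b3b4b2 is -1, so it contributes -[[[b1, b3], b4], b2]
  sign of b1b4b3b2 is +1, so it contributes +[[[b1, b4], b3], b2]

-[[[b1, b3], b4], b2] + [[[b1, b4], b3], b2]
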